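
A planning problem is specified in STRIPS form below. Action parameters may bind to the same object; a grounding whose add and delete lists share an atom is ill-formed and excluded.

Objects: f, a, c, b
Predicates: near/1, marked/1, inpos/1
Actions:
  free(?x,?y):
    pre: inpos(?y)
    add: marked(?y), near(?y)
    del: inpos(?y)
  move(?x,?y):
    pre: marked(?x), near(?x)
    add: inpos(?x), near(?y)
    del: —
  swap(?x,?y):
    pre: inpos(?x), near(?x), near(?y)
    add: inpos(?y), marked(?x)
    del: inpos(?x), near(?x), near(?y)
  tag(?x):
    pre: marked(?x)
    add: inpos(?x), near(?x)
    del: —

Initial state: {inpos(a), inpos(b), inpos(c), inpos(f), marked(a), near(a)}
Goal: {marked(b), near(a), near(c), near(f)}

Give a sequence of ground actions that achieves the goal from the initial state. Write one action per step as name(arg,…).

free(f,f); free(f,c); free(f,b)

1. free(f,f)  →  {inpos(a), inpos(b), inpos(c), marked(a), marked(f), near(a), near(f)}
2. free(f,c)  →  {inpos(a), inpos(b), marked(a), marked(c), marked(f), near(a), near(c), near(f)}
3. free(f,b)  →  {inpos(a), marked(a), marked(b), marked(c), marked(f), near(a), near(b), near(c), near(f)}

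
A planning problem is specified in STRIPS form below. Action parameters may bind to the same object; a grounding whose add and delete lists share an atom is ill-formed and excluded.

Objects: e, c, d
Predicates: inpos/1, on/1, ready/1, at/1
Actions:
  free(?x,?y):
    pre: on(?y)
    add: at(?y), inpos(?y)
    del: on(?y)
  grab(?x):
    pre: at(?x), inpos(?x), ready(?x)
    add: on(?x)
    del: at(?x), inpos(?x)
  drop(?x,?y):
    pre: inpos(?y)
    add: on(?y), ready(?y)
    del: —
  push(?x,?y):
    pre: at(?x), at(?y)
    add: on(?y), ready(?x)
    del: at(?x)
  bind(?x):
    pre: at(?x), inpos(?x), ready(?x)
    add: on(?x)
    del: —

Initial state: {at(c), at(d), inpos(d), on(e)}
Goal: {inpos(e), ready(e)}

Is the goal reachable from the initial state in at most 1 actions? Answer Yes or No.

No

1. free(e,e)  →  {at(c), at(d), at(e), inpos(d), inpos(e)}
2. drop(e,e)  →  {at(c), at(d), at(e), inpos(d), inpos(e), on(e), ready(e)}
optimal plan length = 2; 2 > 1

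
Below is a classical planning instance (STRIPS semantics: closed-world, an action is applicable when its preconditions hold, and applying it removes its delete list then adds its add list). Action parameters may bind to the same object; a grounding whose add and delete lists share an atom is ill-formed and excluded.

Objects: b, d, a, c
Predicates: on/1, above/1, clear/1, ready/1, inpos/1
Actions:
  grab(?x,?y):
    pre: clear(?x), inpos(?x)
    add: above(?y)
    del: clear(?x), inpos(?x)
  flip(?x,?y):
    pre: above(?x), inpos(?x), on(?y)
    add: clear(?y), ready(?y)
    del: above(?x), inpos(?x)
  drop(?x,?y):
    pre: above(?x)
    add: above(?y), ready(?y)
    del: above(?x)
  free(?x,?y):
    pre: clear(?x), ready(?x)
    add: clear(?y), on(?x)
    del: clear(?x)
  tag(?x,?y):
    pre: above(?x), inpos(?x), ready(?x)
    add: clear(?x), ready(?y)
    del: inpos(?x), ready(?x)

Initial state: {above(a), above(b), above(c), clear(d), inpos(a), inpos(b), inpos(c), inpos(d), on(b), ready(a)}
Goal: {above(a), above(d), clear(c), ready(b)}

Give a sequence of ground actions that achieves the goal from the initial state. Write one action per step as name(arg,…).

grab(d,d); flip(b,b); free(b,c)

1. grab(d,d)  →  {above(a), above(b), above(c), above(d), inpos(a), inpos(b), inpos(c), on(b), ready(a)}
2. flip(b,b)  →  {above(a), above(c), above(d), clear(b), inpos(a), inpos(c), on(b), ready(a), ready(b)}
3. free(b,c)  →  {above(a), above(c), above(d), clear(c), inpos(a), inpos(c), on(b), ready(a), ready(b)}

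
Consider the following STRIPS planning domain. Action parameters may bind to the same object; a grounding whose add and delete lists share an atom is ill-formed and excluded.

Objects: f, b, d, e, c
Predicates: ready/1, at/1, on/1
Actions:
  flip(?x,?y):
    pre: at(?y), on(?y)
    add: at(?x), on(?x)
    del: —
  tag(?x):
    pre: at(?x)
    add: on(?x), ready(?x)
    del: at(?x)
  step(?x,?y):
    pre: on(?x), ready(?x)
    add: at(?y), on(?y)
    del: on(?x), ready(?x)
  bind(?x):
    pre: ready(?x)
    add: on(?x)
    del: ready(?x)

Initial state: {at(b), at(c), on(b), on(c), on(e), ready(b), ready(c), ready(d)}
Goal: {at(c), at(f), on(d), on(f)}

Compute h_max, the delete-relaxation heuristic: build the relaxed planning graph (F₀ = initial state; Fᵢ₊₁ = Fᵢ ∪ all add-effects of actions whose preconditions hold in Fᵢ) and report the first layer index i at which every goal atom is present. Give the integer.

1

F0 = init (8 atoms)
F1 = F0 ∪ {at(d), at(e), at(f), on(d), on(f)}  (13 atoms)
goal ⊆ F1  ⇒  h_max = 1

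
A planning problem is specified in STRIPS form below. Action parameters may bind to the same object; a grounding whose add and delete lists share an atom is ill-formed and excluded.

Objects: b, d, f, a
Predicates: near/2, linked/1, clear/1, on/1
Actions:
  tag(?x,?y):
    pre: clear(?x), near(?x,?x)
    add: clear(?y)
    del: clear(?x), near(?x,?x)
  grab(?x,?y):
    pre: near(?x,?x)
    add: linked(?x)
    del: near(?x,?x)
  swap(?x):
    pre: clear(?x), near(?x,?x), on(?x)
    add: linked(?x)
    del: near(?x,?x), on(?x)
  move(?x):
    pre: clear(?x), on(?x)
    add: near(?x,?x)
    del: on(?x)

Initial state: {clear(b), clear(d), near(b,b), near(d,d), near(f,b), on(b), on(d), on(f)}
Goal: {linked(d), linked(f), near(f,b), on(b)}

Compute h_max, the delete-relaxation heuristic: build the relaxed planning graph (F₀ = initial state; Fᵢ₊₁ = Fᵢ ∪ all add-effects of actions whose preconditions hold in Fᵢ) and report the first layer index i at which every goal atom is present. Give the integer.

F0 = init (8 atoms)
F1 = F0 ∪ {clear(a), clear(f), linked(b), linked(d)}  (12 atoms)
F2 = F1 ∪ {near(f,f)}  (13 atoms)
F3 = F2 ∪ {linked(f)}  (14 atoms)
goal ⊆ F3  ⇒  h_max = 3

3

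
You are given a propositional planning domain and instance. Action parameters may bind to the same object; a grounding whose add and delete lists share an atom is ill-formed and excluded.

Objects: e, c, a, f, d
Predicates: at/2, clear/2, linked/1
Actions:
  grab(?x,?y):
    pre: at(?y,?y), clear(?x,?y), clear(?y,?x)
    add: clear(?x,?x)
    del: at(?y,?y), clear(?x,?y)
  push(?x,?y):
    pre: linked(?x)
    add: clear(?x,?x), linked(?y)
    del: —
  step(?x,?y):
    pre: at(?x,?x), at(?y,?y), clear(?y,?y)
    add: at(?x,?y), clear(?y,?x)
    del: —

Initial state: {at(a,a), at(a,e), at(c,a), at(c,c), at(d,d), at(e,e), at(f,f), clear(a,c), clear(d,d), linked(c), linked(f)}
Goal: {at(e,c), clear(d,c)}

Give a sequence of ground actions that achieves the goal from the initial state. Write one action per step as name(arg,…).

1. push(c,e)  →  {at(a,a), at(a,e), at(c,a), at(c,c), at(d,d), at(e,e), at(f,f), clear(a,c), clear(c,c), clear(d,d), linked(c), linked(e), linked(f)}
2. step(e,c)  →  {at(a,a), at(a,e), at(c,a), at(c,c), at(d,d), at(e,c), at(e,e), at(f,f), clear(a,c), clear(c,c), clear(c,e), clear(d,d), linked(c), linked(e), linked(f)}
3. step(c,d)  →  {at(a,a), at(a,e), at(c,a), at(c,c), at(c,d), at(d,d), at(e,c), at(e,e), at(f,f), clear(a,c), clear(c,c), clear(c,e), clear(d,c), clear(d,d), linked(c), linked(e), linked(f)}

push(c,e); step(e,c); step(c,d)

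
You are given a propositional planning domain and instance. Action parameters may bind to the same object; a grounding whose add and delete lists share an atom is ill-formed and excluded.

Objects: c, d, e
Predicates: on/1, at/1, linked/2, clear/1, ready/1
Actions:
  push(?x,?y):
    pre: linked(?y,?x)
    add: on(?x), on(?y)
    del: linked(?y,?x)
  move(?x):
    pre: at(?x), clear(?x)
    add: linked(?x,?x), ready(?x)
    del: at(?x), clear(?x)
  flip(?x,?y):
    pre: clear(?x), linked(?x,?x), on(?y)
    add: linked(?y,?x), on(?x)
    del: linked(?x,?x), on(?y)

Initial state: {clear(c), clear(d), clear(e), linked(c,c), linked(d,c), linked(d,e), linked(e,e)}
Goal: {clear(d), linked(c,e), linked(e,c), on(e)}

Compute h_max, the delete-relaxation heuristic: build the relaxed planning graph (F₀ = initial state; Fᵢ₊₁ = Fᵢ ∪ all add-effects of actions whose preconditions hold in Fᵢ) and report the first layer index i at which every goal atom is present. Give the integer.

F0 = init (7 atoms)
F1 = F0 ∪ {on(c), on(d), on(e)}  (10 atoms)
F2 = F1 ∪ {linked(c,e), linked(e,c)}  (12 atoms)
goal ⊆ F2  ⇒  h_max = 2

2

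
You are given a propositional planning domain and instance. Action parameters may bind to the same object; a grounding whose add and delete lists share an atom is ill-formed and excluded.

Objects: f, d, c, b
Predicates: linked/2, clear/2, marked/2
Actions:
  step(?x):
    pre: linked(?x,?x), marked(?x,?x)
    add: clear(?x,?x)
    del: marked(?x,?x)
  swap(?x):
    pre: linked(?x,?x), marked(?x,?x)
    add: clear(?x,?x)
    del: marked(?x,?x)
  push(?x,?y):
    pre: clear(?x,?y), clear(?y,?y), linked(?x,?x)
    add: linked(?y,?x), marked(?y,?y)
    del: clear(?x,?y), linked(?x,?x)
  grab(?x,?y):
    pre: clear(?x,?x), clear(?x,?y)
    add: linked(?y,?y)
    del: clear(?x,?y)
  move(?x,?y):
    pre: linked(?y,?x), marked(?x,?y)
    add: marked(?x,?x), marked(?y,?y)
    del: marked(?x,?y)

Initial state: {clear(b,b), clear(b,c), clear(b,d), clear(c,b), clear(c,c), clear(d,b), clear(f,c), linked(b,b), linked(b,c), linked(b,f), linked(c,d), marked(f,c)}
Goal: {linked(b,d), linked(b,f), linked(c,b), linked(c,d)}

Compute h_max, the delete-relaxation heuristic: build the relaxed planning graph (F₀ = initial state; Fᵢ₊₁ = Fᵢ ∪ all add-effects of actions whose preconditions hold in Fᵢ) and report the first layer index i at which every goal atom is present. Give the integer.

F0 = init (12 atoms)
F1 = F0 ∪ {linked(c,b), linked(c,c), linked(d,d), marked(c,c)}  (16 atoms)
F2 = F1 ∪ {linked(b,d), marked(b,b)}  (18 atoms)
goal ⊆ F2  ⇒  h_max = 2

2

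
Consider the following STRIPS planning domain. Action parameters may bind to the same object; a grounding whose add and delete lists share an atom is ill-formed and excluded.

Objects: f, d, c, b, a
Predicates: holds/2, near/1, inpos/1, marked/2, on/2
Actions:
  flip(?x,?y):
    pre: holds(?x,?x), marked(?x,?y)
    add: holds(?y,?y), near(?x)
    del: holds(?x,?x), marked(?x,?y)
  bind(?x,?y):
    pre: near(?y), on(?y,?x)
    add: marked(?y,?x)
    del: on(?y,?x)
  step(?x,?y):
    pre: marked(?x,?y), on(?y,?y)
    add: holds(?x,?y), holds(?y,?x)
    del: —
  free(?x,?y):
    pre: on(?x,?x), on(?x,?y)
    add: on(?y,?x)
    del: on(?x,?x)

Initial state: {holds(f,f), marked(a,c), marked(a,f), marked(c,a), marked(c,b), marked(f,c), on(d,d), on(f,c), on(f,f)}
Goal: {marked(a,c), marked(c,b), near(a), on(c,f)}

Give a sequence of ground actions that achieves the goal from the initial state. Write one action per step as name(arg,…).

1. flip(f,c)  →  {holds(c,c), marked(a,c), marked(a,f), marked(c,a), marked(c,b), near(f), on(d,d), on(f,c), on(f,f)}
2. flip(c,a)  →  {holds(a,a), marked(a,c), marked(a,f), marked(c,b), near(c), near(f), on(d,d), on(f,c), on(f,f)}
3. flip(a,f)  →  {holds(f,f), marked(a,c), marked(c,b), near(a), near(c), near(f), on(d,d), on(f,c), on(f,f)}
4. free(f,c)  →  {holds(f,f), marked(a,c), marked(c,b), near(a), near(c), near(f), on(c,f), on(d,d), on(f,c)}

flip(f,c); flip(c,a); flip(a,f); free(f,c)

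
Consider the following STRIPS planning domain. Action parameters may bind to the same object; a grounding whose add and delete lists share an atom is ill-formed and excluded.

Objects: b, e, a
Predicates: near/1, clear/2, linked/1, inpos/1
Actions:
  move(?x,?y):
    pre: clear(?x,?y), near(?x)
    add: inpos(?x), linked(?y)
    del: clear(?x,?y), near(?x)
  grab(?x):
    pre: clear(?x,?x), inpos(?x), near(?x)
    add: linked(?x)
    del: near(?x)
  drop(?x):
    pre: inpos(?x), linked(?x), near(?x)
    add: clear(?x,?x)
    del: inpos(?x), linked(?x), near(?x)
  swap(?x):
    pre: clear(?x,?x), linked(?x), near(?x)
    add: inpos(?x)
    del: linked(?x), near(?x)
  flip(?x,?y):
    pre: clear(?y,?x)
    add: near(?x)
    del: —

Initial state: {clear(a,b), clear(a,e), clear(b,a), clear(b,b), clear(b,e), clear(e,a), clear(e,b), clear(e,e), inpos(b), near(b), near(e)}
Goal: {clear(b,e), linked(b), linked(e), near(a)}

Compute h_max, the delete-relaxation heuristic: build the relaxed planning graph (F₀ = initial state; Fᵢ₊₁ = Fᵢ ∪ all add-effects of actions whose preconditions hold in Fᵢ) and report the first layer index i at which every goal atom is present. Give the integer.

F0 = init (11 atoms)
F1 = F0 ∪ {inpos(e), linked(a), linked(b), linked(e), near(a)}  (16 atoms)
goal ⊆ F1  ⇒  h_max = 1

1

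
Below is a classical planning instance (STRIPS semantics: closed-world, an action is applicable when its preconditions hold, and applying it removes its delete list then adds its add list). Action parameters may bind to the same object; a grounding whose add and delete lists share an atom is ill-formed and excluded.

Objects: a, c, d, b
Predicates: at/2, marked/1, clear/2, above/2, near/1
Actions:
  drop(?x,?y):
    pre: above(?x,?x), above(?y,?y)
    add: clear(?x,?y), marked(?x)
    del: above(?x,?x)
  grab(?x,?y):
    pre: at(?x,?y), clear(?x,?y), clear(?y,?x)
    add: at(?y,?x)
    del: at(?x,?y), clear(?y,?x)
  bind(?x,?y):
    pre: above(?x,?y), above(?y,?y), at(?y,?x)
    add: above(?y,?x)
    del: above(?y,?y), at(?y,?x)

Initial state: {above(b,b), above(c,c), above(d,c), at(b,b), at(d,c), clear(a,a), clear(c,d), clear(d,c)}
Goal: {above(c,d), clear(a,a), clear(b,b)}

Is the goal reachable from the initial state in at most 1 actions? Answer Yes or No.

No

1. drop(b,b)  →  {above(c,c), above(d,c), at(b,b), at(d,c), clear(a,a), clear(b,b), clear(c,d), clear(d,c), marked(b)}
2. grab(d,c)  →  {above(c,c), above(d,c), at(b,b), at(c,d), clear(a,a), clear(b,b), clear(d,c), marked(b)}
3. bind(d,c)  →  {above(c,d), above(d,c), at(b,b), clear(a,a), clear(b,b), clear(d,c), marked(b)}
optimal plan length = 3; 3 > 1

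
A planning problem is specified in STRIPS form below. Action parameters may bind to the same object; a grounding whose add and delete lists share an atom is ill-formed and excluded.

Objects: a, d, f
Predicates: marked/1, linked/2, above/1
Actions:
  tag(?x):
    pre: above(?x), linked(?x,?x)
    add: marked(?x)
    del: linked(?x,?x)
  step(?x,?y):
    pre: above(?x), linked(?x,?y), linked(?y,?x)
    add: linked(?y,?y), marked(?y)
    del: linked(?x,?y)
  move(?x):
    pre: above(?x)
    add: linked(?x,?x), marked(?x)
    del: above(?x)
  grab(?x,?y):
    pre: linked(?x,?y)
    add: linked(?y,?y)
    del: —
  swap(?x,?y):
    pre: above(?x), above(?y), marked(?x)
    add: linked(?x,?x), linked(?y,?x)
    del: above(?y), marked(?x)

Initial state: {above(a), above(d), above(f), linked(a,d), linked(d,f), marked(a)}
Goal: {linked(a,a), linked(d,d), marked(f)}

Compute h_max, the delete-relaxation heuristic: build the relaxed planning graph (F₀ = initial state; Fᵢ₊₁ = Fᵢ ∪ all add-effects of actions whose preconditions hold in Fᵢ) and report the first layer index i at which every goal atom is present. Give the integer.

1

F0 = init (6 atoms)
F1 = F0 ∪ {linked(a,a), linked(d,a), linked(d,d), linked(f,a), linked(f,f), marked(d), marked(f)}  (13 atoms)
goal ⊆ F1  ⇒  h_max = 1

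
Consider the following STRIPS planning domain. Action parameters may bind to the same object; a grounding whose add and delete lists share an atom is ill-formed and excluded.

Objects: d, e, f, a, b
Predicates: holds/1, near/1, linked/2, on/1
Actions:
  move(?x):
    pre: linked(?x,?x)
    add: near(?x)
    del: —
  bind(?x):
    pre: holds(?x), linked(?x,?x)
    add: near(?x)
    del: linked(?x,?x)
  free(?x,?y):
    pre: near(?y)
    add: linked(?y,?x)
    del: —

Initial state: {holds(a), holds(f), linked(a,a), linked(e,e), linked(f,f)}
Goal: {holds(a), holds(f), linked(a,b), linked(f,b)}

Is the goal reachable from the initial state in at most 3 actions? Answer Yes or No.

1. move(f)  →  {holds(a), holds(f), linked(a,a), linked(e,e), linked(f,f), near(f)}
2. move(a)  →  {holds(a), holds(f), linked(a,a), linked(e,e), linked(f,f), near(a), near(f)}
3. free(b,f)  →  {holds(a), holds(f), linked(a,a), linked(e,e), linked(f,b), linked(f,f), near(a), near(f)}
4. free(b,a)  →  {holds(a), holds(f), linked(a,a), linked(a,b), linked(e,e), linked(f,b), linked(f,f), near(a), near(f)}
optimal plan length = 4; 4 > 3

No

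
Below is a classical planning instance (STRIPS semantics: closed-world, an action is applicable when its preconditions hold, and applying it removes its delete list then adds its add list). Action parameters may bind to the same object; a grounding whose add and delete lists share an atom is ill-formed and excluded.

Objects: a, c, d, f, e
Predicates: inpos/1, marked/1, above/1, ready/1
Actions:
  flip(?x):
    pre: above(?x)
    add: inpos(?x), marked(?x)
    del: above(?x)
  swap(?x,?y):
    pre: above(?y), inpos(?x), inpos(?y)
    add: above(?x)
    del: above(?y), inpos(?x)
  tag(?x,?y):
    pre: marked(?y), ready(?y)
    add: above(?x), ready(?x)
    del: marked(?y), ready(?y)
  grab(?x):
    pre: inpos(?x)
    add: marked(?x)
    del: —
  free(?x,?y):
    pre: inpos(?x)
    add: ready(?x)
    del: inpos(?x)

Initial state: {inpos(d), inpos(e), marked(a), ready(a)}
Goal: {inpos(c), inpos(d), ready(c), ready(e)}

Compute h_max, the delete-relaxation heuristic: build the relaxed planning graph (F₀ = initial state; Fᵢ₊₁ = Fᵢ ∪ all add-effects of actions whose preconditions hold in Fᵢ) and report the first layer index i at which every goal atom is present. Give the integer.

F0 = init (4 atoms)
F1 = F0 ∪ {above(c), above(d), above(e), above(f), marked(d), marked(e), ready(c), ready(d), ready(e), ready(f)}  (14 atoms)
F2 = F1 ∪ {above(a), inpos(c), inpos(f), marked(c), marked(f)}  (19 atoms)
goal ⊆ F2  ⇒  h_max = 2

2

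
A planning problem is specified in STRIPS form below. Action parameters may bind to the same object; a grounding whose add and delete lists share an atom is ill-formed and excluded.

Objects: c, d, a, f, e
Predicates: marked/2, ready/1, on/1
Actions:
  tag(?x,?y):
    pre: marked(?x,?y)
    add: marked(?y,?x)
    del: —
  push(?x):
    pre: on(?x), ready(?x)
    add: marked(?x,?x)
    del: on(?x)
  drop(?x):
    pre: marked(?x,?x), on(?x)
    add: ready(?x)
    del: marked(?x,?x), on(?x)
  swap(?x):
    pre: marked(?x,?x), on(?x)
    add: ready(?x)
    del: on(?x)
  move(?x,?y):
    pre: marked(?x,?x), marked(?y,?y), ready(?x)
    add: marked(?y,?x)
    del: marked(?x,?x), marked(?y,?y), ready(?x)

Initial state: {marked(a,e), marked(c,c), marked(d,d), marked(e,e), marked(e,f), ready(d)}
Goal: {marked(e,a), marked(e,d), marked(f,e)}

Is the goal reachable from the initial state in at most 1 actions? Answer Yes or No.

No

1. tag(a,e)  →  {marked(a,e), marked(c,c), marked(d,d), marked(e,a), marked(e,e), marked(e,f), ready(d)}
2. tag(e,f)  →  {marked(a,e), marked(c,c), marked(d,d), marked(e,a), marked(e,e), marked(e,f), marked(f,e), ready(d)}
3. move(d,e)  →  {marked(a,e), marked(c,c), marked(e,a), marked(e,d), marked(e,f), marked(f,e)}
optimal plan length = 3; 3 > 1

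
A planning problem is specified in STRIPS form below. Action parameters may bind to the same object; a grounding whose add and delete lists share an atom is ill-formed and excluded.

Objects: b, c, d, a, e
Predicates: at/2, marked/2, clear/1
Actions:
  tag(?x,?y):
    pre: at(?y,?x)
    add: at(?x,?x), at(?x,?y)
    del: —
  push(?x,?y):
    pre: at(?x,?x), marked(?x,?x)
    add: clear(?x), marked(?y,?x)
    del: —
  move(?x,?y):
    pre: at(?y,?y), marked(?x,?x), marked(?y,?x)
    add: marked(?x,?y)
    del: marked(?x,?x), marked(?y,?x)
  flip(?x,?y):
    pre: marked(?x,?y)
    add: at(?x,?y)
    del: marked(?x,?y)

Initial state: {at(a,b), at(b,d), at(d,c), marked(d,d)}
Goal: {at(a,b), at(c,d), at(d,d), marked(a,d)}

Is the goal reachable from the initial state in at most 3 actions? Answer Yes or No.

Yes

1. tag(c,d)  →  {at(a,b), at(b,d), at(c,c), at(c,d), at(d,c), marked(d,d)}
2. tag(d,b)  →  {at(a,b), at(b,d), at(c,c), at(c,d), at(d,b), at(d,c), at(d,d), marked(d,d)}
3. push(d,a)  →  {at(a,b), at(b,d), at(c,c), at(c,d), at(d,b), at(d,c), at(d,d), clear(d), marked(a,d), marked(d,d)}
optimal plan length = 3; 3 ≤ 3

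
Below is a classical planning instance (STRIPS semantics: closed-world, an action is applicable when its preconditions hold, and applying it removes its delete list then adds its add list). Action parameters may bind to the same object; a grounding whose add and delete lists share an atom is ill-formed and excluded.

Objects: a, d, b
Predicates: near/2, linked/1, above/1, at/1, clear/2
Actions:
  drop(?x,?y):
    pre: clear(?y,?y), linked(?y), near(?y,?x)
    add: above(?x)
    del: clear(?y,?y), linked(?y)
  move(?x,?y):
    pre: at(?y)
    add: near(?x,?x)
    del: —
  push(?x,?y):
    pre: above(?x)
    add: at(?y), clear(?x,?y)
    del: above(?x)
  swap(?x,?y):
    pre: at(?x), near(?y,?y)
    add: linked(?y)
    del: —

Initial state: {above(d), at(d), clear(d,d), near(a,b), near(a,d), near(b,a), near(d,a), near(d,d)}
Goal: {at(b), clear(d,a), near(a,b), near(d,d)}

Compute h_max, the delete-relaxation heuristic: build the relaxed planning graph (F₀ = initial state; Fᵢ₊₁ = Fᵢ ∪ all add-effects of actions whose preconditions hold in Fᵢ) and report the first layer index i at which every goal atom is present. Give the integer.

F0 = init (8 atoms)
F1 = F0 ∪ {at(a), at(b), clear(d,a), clear(d,b), linked(d), near(a,a), near(b,b)}  (15 atoms)
goal ⊆ F1  ⇒  h_max = 1

1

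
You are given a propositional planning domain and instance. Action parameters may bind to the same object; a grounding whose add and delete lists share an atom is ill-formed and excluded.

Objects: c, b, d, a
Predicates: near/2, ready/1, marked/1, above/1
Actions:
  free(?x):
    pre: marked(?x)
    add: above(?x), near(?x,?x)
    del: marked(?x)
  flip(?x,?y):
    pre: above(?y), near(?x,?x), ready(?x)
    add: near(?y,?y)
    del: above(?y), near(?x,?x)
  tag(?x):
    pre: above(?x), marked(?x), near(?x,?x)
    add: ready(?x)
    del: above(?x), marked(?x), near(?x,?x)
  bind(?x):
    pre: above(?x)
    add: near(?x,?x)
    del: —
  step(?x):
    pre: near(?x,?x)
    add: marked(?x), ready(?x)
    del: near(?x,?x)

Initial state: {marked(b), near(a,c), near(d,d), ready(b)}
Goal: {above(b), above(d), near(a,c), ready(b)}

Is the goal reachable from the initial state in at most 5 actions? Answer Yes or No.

1. free(b)  →  {above(b), near(a,c), near(b,b), near(d,d), ready(b)}
2. step(d)  →  {above(b), marked(d), near(a,c), near(b,b), ready(b), ready(d)}
3. free(d)  →  {above(b), above(d), near(a,c), near(b,b), near(d,d), ready(b), ready(d)}
optimal plan length = 3; 3 ≤ 5

Yes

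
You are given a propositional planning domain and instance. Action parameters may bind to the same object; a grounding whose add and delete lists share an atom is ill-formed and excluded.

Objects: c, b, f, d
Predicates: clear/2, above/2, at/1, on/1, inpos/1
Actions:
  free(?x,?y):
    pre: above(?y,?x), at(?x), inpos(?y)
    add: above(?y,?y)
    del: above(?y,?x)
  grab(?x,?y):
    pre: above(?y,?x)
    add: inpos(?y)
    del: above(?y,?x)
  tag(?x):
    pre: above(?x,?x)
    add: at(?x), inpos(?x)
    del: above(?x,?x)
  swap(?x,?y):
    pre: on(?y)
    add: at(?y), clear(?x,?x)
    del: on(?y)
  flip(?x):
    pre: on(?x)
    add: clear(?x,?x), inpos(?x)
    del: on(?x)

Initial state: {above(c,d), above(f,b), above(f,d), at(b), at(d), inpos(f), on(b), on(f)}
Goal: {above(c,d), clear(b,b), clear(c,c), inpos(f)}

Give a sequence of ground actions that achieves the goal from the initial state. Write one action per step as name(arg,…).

swap(c,b); swap(b,f)

1. swap(c,b)  →  {above(c,d), above(f,b), above(f,d), at(b), at(d), clear(c,c), inpos(f), on(f)}
2. swap(b,f)  →  {above(c,d), above(f,b), above(f,d), at(b), at(d), at(f), clear(b,b), clear(c,c), inpos(f)}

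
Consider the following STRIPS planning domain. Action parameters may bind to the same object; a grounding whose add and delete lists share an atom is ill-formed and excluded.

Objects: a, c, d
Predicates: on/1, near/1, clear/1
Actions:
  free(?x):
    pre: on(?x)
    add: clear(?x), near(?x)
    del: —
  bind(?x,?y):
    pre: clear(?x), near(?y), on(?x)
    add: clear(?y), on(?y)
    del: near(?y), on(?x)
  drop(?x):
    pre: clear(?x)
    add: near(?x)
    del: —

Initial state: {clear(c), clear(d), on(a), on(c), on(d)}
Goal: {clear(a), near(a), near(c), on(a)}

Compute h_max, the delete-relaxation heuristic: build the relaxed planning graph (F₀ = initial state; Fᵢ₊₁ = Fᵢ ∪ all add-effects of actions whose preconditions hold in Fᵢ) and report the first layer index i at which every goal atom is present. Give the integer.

1

F0 = init (5 atoms)
F1 = F0 ∪ {clear(a), near(a), near(c), near(d)}  (9 atoms)
goal ⊆ F1  ⇒  h_max = 1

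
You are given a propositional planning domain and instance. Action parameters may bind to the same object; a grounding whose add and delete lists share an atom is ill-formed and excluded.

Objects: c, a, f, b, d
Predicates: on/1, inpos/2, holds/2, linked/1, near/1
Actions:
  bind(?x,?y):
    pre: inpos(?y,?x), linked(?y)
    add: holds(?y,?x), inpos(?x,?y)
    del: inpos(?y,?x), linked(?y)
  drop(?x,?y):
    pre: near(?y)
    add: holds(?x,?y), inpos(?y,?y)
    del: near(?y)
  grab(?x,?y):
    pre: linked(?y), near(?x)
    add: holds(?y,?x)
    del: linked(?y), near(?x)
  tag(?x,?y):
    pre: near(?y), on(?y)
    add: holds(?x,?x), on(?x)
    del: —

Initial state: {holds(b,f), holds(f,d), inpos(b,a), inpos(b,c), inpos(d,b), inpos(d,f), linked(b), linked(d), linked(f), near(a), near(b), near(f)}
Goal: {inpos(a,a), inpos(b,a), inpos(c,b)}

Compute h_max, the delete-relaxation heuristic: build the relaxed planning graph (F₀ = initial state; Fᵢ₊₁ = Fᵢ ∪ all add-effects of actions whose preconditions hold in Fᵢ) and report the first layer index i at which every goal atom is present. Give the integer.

F0 = init (12 atoms)
F1 = F0 ∪ {holds(a,a), holds(a,b), holds(a,f), holds(b,a), holds(b,b), holds(b,c), holds(c,a), holds(c,b), holds(c,f), holds(d,a), holds(d,b), holds(d,f), holds(f,a), holds(f,b), holds(f,f), inpos(a,a), inpos(a,b), inpos(b,b), inpos(b,d), inpos(c,b), inpos(f,d), inpos(f,f)}  (34 atoms)
goal ⊆ F1  ⇒  h_max = 1

1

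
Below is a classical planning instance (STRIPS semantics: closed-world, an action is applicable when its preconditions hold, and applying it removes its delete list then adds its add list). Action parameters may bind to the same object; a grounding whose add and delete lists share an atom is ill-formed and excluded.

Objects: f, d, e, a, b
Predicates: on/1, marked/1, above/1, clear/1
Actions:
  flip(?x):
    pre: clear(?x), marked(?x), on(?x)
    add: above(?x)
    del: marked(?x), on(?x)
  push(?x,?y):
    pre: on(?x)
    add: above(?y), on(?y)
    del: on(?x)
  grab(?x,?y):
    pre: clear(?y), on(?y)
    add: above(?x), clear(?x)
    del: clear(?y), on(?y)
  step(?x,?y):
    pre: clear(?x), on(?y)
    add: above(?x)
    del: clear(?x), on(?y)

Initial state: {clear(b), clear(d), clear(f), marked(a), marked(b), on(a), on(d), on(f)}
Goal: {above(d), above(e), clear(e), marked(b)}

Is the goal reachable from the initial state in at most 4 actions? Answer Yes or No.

Yes

1. push(f,d)  →  {above(d), clear(b), clear(d), clear(f), marked(a), marked(b), on(a), on(d)}
2. grab(e,d)  →  {above(d), above(e), clear(b), clear(e), clear(f), marked(a), marked(b), on(a)}
optimal plan length = 2; 2 ≤ 4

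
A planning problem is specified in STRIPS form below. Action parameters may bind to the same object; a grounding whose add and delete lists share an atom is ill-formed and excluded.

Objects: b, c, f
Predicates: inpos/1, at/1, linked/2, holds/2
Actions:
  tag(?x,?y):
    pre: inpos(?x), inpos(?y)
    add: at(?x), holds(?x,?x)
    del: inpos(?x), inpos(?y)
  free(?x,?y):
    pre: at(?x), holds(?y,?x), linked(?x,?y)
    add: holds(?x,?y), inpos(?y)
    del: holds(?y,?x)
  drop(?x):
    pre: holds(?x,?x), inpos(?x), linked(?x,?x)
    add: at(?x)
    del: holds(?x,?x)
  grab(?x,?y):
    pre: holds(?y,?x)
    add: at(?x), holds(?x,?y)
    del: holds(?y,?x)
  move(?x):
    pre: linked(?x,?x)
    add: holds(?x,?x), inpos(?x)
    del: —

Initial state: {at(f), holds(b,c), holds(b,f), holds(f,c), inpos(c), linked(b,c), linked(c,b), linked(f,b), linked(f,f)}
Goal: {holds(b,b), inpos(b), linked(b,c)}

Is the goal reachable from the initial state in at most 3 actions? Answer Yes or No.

1. tag(c,c)  →  {at(c), at(f), holds(b,c), holds(b,f), holds(c,c), holds(f,c), linked(b,c), linked(c,b), linked(f,b), linked(f,f)}
2. free(c,b)  →  {at(c), at(f), holds(b,f), holds(c,b), holds(c,c), holds(f,c), inpos(b), linked(b,c), linked(c,b), linked(f,b), linked(f,f)}
3. tag(b,b)  →  {at(b), at(c), at(f), holds(b,b), holds(b,f), holds(c,b), holds(c,c), holds(f,c), linked(b,c), linked(c,b), linked(f,b), linked(f,f)}
4. free(f,b)  →  {at(b), at(c), at(f), holds(b,b), holds(c,b), holds(c,c), holds(f,b), holds(f,c), inpos(b), linked(b,c), linked(c,b), linked(f,b), linked(f,f)}
optimal plan length = 4; 4 > 3

No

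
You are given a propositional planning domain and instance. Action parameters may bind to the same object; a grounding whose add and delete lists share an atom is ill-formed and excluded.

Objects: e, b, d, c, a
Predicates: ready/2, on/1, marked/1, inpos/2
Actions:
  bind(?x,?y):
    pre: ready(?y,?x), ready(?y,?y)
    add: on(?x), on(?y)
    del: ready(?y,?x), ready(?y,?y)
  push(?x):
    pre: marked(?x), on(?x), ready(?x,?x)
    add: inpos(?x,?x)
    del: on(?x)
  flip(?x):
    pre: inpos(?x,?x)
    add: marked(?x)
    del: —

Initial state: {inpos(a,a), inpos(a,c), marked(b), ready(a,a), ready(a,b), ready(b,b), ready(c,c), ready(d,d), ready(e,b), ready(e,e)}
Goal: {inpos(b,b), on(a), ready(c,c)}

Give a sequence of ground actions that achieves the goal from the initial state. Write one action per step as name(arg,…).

1. bind(b,a)  →  {inpos(a,a), inpos(a,c), marked(b), on(a), on(b), ready(b,b), ready(c,c), ready(d,d), ready(e,b), ready(e,e)}
2. push(b)  →  {inpos(a,a), inpos(a,c), inpos(b,b), marked(b), on(a), ready(b,b), ready(c,c), ready(d,d), ready(e,b), ready(e,e)}

bind(b,a); push(b)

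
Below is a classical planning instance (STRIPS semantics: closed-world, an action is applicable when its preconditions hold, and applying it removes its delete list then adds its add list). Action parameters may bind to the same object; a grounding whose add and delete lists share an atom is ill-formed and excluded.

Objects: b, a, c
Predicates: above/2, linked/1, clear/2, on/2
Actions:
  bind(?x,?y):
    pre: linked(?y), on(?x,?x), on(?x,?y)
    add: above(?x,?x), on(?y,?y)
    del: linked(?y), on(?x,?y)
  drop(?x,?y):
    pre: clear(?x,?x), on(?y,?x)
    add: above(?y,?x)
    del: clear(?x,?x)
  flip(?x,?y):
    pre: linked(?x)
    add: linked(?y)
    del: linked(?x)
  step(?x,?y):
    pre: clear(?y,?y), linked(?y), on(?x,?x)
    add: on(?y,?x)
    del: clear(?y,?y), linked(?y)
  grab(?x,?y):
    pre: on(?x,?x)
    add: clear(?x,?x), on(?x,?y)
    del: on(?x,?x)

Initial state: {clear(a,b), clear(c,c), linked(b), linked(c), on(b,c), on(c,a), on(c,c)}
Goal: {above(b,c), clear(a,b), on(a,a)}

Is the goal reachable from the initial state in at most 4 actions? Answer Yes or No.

1. drop(c,b)  →  {above(b,c), clear(a,b), linked(b), linked(c), on(b,c), on(c,a), on(c,c)}
2. flip(b,a)  →  {above(b,c), clear(a,b), linked(a), linked(c), on(b,c), on(c,a), on(c,c)}
3. bind(c,a)  →  {above(b,c), above(c,c), clear(a,b), linked(c), on(a,a), on(b,c), on(c,c)}
optimal plan length = 3; 3 ≤ 4

Yes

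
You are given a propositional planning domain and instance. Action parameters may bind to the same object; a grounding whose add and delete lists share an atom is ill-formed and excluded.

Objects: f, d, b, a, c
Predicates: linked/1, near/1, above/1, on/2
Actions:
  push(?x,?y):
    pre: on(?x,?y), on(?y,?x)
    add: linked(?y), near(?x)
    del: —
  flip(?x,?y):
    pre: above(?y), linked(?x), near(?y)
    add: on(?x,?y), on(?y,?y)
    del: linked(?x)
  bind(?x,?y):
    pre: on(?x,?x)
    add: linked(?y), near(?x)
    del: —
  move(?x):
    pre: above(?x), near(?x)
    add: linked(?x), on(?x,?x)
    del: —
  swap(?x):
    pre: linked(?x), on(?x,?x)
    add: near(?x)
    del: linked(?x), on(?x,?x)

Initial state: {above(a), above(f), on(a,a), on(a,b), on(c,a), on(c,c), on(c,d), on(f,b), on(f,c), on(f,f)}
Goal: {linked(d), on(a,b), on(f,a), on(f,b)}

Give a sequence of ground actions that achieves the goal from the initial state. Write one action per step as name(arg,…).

push(f,f); bind(a,d); flip(f,a)

1. push(f,f)  →  {above(a), above(f), linked(f), near(f), on(a,a), on(a,b), on(c,a), on(c,c), on(c,d), on(f,b), on(f,c), on(f,f)}
2. bind(a,d)  →  {above(a), above(f), linked(d), linked(f), near(a), near(f), on(a,a), on(a,b), on(c,a), on(c,c), on(c,d), on(f,b), on(f,c), on(f,f)}
3. flip(f,a)  →  {above(a), above(f), linked(d), near(a), near(f), on(a,a), on(a,b), on(c,a), on(c,c), on(c,d), on(f,a), on(f,b), on(f,c), on(f,f)}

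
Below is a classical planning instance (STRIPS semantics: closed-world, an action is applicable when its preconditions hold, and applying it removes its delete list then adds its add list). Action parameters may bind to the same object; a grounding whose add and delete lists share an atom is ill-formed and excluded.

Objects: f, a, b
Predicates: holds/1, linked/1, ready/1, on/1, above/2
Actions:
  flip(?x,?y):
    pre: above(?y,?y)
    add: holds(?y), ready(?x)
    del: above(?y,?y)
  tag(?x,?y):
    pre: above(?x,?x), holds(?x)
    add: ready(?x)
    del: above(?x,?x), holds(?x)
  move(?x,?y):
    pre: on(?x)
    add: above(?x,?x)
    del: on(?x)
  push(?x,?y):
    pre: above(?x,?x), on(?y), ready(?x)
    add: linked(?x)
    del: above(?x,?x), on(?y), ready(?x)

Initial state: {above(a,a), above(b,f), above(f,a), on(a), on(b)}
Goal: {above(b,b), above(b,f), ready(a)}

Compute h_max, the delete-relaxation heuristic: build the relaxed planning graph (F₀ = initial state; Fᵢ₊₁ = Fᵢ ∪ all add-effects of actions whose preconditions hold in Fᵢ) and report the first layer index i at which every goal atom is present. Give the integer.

1

F0 = init (5 atoms)
F1 = F0 ∪ {above(b,b), holds(a), ready(a), ready(b), ready(f)}  (10 atoms)
goal ⊆ F1  ⇒  h_max = 1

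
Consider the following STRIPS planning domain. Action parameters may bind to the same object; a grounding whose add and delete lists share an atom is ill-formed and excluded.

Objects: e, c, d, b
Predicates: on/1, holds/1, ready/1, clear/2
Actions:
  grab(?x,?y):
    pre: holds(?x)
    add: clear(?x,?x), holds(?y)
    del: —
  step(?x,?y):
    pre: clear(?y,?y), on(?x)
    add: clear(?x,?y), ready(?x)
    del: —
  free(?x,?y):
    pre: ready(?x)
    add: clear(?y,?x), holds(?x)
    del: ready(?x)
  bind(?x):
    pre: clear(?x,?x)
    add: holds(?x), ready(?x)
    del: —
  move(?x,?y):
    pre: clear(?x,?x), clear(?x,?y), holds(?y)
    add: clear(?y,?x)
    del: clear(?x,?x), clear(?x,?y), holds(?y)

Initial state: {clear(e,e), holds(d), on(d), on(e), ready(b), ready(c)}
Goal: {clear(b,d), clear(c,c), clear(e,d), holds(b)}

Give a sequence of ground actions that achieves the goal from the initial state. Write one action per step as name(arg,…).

grab(d,c); grab(c,b); step(e,d); step(d,e); free(d,b)

1. grab(d,c)  →  {clear(d,d), clear(e,e), holds(c), holds(d), on(d), on(e), ready(b), ready(c)}
2. grab(c,b)  →  {clear(c,c), clear(d,d), clear(e,e), holds(b), holds(c), holds(d), on(d), on(e), ready(b), ready(c)}
3. step(e,d)  →  {clear(c,c), clear(d,d), clear(e,d), clear(e,e), holds(b), holds(c), holds(d), on(d), on(e), ready(b), ready(c), ready(e)}
4. step(d,e)  →  {clear(c,c), clear(d,d), clear(d,e), clear(e,d), clear(e,e), holds(b), holds(c), holds(d), on(d), on(e), ready(b), ready(c), ready(d), ready(e)}
5. free(d,b)  →  {clear(b,d), clear(c,c), clear(d,d), clear(d,e), clear(e,d), clear(e,e), holds(b), holds(c), holds(d), on(d), on(e), ready(b), ready(c), ready(e)}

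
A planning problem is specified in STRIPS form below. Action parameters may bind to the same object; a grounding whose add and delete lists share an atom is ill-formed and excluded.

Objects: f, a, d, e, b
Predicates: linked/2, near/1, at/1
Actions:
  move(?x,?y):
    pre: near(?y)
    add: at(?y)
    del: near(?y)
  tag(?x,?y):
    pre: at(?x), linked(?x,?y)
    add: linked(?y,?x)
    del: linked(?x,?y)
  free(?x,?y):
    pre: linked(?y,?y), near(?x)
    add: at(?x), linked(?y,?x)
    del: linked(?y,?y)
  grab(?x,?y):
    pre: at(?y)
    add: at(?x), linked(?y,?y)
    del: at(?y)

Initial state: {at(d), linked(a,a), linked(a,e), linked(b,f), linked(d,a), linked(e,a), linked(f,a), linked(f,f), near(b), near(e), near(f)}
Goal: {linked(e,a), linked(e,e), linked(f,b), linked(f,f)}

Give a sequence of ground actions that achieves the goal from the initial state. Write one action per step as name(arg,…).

1. move(f,e)  →  {at(d), at(e), linked(a,a), linked(a,e), linked(b,f), linked(d,a), linked(e,a), linked(f,a), linked(f,f), near(b), near(f)}
2. grab(b,e)  →  {at(b), at(d), linked(a,a), linked(a,e), linked(b,f), linked(d,a), linked(e,a), linked(e,e), linked(f,a), linked(f,f), near(b), near(f)}
3. tag(b,f)  →  {at(b), at(d), linked(a,a), linked(a,e), linked(d,a), linked(e,a), linked(e,e), linked(f,a), linked(f,b), linked(f,f), near(b), near(f)}

move(f,e); grab(b,e); tag(b,f)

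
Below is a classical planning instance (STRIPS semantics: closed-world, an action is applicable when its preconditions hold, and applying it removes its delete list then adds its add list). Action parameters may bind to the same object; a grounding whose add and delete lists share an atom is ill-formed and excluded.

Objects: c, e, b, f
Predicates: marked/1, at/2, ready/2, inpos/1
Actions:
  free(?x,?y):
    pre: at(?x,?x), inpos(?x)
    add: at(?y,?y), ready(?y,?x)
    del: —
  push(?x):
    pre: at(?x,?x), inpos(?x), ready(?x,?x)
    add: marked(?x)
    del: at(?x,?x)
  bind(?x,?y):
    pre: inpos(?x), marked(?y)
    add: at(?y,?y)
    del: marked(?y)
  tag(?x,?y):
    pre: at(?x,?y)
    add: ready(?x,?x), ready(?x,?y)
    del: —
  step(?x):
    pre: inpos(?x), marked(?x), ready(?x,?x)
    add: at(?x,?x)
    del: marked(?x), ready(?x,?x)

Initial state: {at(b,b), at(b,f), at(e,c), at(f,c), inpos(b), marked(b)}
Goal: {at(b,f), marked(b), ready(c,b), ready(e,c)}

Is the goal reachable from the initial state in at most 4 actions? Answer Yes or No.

Yes

1. free(b,c)  →  {at(b,b), at(b,f), at(c,c), at(e,c), at(f,c), inpos(b), marked(b), ready(c,b)}
2. tag(e,c)  →  {at(b,b), at(b,f), at(c,c), at(e,c), at(f,c), inpos(b), marked(b), ready(c,b), ready(e,c), ready(e,e)}
optimal plan length = 2; 2 ≤ 4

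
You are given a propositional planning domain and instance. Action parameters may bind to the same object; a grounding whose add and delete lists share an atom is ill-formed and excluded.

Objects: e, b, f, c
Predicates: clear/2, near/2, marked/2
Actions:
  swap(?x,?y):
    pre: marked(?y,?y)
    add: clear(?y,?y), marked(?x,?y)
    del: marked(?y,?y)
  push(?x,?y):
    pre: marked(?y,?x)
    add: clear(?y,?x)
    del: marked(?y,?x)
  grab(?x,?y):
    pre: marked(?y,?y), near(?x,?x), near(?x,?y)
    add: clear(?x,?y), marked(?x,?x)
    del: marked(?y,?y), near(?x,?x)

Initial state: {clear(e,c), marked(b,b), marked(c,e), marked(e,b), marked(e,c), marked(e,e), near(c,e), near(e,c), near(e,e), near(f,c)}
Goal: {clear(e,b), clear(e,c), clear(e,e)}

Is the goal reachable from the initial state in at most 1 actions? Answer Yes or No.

1. swap(b,e)  →  {clear(e,c), clear(e,e), marked(b,b), marked(b,e), marked(c,e), marked(e,b), marked(e,c), near(c,e), near(e,c), near(e,e), near(f,c)}
2. push(b,e)  →  {clear(e,b), clear(e,c), clear(e,e), marked(b,b), marked(b,e), marked(c,e), marked(e,c), near(c,e), near(e,c), near(e,e), near(f,c)}
optimal plan length = 2; 2 > 1

No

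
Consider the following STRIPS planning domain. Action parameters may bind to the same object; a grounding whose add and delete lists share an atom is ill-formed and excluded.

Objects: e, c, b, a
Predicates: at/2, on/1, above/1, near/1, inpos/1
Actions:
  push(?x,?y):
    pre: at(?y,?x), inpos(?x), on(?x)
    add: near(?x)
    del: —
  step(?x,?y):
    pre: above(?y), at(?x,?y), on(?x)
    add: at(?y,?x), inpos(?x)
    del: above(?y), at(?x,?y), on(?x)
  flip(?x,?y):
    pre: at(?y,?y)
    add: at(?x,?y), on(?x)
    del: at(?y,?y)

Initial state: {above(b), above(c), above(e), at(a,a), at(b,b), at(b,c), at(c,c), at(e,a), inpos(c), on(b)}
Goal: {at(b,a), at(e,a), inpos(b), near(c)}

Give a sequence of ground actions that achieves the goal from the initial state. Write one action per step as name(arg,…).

1. step(b,c)  →  {above(b), above(e), at(a,a), at(b,b), at(c,b), at(c,c), at(e,a), inpos(b), inpos(c)}
2. flip(c,b)  →  {above(b), above(e), at(a,a), at(c,b), at(c,c), at(e,a), inpos(b), inpos(c), on(c)}
3. push(c,c)  →  {above(b), above(e), at(a,a), at(c,b), at(c,c), at(e,a), inpos(b), inpos(c), near(c), on(c)}
4. flip(b,a)  →  {above(b), above(e), at(b,a), at(c,b), at(c,c), at(e,a), inpos(b), inpos(c), near(c), on(b), on(c)}

step(b,c); flip(c,b); push(c,c); flip(b,a)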